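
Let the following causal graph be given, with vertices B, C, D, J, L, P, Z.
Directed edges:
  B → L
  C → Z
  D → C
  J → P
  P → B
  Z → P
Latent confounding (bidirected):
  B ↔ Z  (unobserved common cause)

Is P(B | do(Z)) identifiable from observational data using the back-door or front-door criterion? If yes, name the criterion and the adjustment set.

P(B|do(Z)): frontdoor, adjust for {P}.

desc(Z)\{Z}={B,L,P}; candidates ⊆ {C,D,J}.
Z↔B: latent back-door arc(s) into Z.
size 0: {}; under {} Z still reaches {B,C,D,L} ∋ B.
size 1: {C}, {D}, {J}; under {C} Z still reaches {B,L} ∋ B.
size 2: {C,D}, {C,J}, {D,J}; under {C,D} Z still reaches {B,L} ∋ B.
Z↔B cannot be blocked by any observed set — no back-door set.
{P}: (i) intercepts every directed Z→B path; (ii) no back-door Z→{P}; (iii) {Z} blocks every back-door {P}→B. Front-door holds.
P(B|do(Z)) = Σ_{P} P(P|Z) Σ_{Z'} P(B|P,Z')P(Z').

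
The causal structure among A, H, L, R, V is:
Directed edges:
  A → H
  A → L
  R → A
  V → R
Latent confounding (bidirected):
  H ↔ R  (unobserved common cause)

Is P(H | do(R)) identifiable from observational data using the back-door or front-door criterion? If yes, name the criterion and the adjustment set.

P(H|do(R)): frontdoor, adjust for {A}.

desc(R)\{R}={A,H,L}; candidates ⊆ {V}.
R↔H: latent back-door arc(s) into R.
size 0: {}; under {} R still reaches {H,V} ∋ H.
size 1: {V}; under {V} R still reaches {H} ∋ H.
R↔H cannot be blocked by any observed set — no back-door set.
{A}: (i) intercepts every directed R→H path; (ii) no back-door R→{A}; (iii) {R} blocks every back-door {A}→H. Front-door holds.
P(H|do(R)) = Σ_{A} P(A|R) Σ_{R'} P(H|A,R')P(R').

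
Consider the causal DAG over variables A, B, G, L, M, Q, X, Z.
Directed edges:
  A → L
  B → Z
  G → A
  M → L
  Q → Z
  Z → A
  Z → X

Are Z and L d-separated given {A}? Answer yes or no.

Bayes-Ball from Z | {A} reaches {B,G,Q,X}.
L ∉ reach(Z|{A}) ⇒ Z ⊥ L | {A}.

Yes — Z ⊥ L | {A}.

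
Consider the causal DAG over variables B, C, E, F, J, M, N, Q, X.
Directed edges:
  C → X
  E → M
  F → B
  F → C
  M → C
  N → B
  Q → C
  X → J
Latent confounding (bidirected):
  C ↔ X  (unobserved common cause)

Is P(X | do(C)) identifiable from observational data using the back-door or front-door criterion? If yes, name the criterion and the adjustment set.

desc(C)\{C}={J,X}; candidates ⊆ {B,E,F,M,N,Q}.
C↔X: latent back-door arc(s) into C.
size 0: {}; under {} C still reaches {B,E,F,J,M,Q,X} ∋ X.
size 1: {B}, {E}, {F} …(+3); under {B} C still reaches {E,F,J,M,N,Q,X} ∋ X.
size 2: {B,E}, {B,F}, {B,M} …(+12); under {B,E} C still reaches {F,J,M,N,Q,X} ∋ X.
C↔X cannot be blocked by any observed set — no back-door set.
No mediator lies on a directed C→…→X path.
Neither criterion identifies P(X|do(C)) in this graph.

P(X|do(C)): not identifiable (no BD/FD set).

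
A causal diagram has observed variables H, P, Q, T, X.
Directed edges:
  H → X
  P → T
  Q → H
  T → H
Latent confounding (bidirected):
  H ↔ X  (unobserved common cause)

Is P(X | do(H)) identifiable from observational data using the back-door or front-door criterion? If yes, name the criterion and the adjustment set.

P(X|do(H)): not identifiable (no BD/FD set).

desc(H)\{H}={X}; candidates ⊆ {P,Q,T}.
H↔X: latent back-door arc(s) into H.
size 0: {}; under {} H still reaches {P,Q,T,X} ∋ X.
size 1: {P}, {Q}, {T}; under {P} H still reaches {Q,T,X} ∋ X.
size 2: {P,Q}, {P,T}, {Q,T}; under {P,Q} H still reaches {T,X} ∋ X.
H↔X cannot be blocked by any observed set — no back-door set.
No mediator lies on a directed H→…→X path.
Neither criterion identifies P(X|do(H)) in this graph.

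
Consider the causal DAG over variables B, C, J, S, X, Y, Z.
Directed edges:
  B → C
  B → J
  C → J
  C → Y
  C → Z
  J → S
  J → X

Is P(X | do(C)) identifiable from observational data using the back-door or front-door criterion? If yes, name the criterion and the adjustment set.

P(X|do(C)): backdoor, adjust for {B}.

desc(C)\{C}={J,S,X,Y,Z}; candidates ⊆ {B}.
size 0: {}; under {} C still reaches {B,J,S,X} ∋ X.
{B}: C⊥X given {B} in G with C→· removed — back-door holds.
P(X|do(C)) = Σ_{B} P(X|C,B)·P(B).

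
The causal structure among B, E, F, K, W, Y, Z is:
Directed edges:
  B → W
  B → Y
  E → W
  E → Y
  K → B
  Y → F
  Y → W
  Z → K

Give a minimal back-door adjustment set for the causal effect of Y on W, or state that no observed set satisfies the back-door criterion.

desc(Y)\{Y}={F,W}; candidates ⊆ {B,E,K,Z}.
size 0: {}; under {} Y still reaches {B,E,K,W,Z} ∋ W.
size 1: {B}, {E}, {K} …(+1); under {B} Y still reaches {E,W} ∋ W.
{B,E}: Y⊥W given {B,E} in G with Y→· removed — back-door holds.

Y→W: minimal back-door set {B, E}.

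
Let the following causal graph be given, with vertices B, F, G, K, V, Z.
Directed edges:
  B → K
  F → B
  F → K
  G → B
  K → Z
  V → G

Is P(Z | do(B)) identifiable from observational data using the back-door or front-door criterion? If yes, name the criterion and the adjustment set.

P(Z|do(B)): backdoor, adjust for {F}.

desc(B)\{B}={K,Z}; candidates ⊆ {F,G,V}.
size 0: {}; under {} B still reaches {F,G,K,V,Z} ∋ Z.
{F}: B⊥Z given {F} in G with B→· removed — back-door holds.
P(Z|do(B)) = Σ_{F} P(Z|B,F)·P(F).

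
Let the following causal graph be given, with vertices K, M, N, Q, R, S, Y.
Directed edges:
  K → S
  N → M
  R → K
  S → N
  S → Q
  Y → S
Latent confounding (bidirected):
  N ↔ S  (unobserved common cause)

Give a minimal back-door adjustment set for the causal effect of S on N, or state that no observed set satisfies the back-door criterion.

S→N: no observed back-door set.

desc(S)\{S}={M,N,Q}; candidates ⊆ {K,R,Y}.
S↔N: latent back-door arc(s) into S.
size 0: {}; under {} S still reaches {K,M,N,R,Y} ∋ N.
size 1: {K}, {R}, {Y}; under {K} S still reaches {M,N,Y} ∋ N.
size 2: {K,R}, {K,Y}, {R,Y}; under {K,R} S still reaches {M,N,Y} ∋ N.
S↔N cannot be blocked by any observed set — no back-door set.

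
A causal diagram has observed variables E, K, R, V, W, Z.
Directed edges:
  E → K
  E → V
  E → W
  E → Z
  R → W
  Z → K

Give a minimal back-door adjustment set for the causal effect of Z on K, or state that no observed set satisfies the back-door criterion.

desc(Z)\{Z}={K}; candidates ⊆ {E,R,V,W}.
size 0: {}; under {} Z still reaches {E,K,V,W} ∋ K.
{E}: Z⊥K given {E} in G with Z→· removed — back-door holds.

Z→K: minimal back-door set {E}.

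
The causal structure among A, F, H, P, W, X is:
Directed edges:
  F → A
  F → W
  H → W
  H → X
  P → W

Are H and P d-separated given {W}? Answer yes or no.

Bayes-Ball from H | {W} reaches {A,F,P,X}.
P ∈ reach(H|{W}) ⇒ H ⊥̸ P | {W}.

No — H and P are d-connected given {W}.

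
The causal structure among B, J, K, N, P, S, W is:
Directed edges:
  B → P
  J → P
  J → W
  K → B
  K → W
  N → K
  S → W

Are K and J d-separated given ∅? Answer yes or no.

Yes — K ⊥ J | ∅.

Bayes-Ball from K | ∅ reaches {B,N,P,W}.
J ∉ reach(K|∅) ⇒ K ⊥ J | ∅.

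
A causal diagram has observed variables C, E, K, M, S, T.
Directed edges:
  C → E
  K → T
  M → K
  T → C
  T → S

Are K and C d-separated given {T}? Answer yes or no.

Yes — K ⊥ C | {T}.

Bayes-Ball from K | {T} reaches {M}.
C ∉ reach(K|{T}) ⇒ K ⊥ C | {T}.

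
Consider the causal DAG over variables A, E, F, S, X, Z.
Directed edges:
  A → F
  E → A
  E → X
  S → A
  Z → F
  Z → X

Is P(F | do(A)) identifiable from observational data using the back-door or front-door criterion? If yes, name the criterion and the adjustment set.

desc(A)\{A}={F}; candidates ⊆ {E,S,X,Z}.
∅: A⊥F given ∅ in G with A→· removed — back-door holds.
P(F|do(A)) = P(F|A) — no adjustment needed.

P(F|do(A)): backdoor, adjust for ∅.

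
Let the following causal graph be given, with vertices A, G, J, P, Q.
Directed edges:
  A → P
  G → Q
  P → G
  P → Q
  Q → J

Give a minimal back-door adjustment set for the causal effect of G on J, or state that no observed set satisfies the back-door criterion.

G→J: minimal back-door set {P}.

desc(G)\{G}={J,Q}; candidates ⊆ {A,P}.
size 0: {}; under {} G still reaches {A,J,P,Q} ∋ J.
{P}: G⊥J given {P} in G with G→· removed — back-door holds.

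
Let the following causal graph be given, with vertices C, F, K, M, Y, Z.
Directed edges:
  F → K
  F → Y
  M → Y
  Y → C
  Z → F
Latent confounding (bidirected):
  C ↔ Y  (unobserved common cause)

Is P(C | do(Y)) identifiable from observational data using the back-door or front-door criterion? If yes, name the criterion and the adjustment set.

P(C|do(Y)): not identifiable (no BD/FD set).

desc(Y)\{Y}={C}; candidates ⊆ {F,K,M,Z}.
Y↔C: latent back-door arc(s) into Y.
size 0: {}; under {} Y still reaches {C,F,K,M,Z} ∋ C.
size 1: {F}, {K}, {M} …(+1); under {F} Y still reaches {C,M} ∋ C.
size 2: {F,K}, {F,M}, {F,Z} …(+3); under {F,K} Y still reaches {C,M} ∋ C.
Y↔C cannot be blocked by any observed set — no back-door set.
No mediator lies on a directed Y→…→C path.
Neither criterion identifies P(C|do(Y)) in this graph.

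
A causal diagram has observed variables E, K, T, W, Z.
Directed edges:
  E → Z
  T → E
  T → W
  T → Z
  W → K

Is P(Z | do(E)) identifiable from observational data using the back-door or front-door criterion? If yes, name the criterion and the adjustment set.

desc(E)\{E}={Z}; candidates ⊆ {K,T,W}.
size 0: {}; under {} E still reaches {K,T,W,Z} ∋ Z.
{T}: E⊥Z given {T} in G with E→· removed — back-door holds.
P(Z|do(E)) = Σ_{T} P(Z|E,T)·P(T).

P(Z|do(E)): backdoor, adjust for {T}.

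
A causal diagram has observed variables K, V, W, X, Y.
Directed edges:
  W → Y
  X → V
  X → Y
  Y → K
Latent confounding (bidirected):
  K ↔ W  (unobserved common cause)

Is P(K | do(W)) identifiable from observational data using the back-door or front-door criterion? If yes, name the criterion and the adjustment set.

desc(W)\{W}={K,Y}; candidates ⊆ {V,X}.
W↔K: latent back-door arc(s) into W.
size 0: {}; under {} W still reaches {K} ∋ K.
size 1: {V}, {X}; under {V} W still reaches {K} ∋ K.
size 2: {V,X}; under {V,X} W still reaches {K} ∋ K.
W↔K cannot be blocked by any observed set — no back-door set.
{Y}: (i) intercepts every directed W→K path; (ii) no back-door W→{Y}; (iii) {W} blocks every back-door {Y}→K. Front-door holds.
P(K|do(W)) = Σ_{Y} P(Y|W) Σ_{W'} P(K|Y,W')P(W').

P(K|do(W)): frontdoor, adjust for {Y}.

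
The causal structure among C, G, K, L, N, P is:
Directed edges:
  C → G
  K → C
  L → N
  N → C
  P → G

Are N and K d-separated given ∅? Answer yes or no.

Yes — N ⊥ K | ∅.

Bayes-Ball from N | ∅ reaches {C,G,L}.
K ∉ reach(N|∅) ⇒ N ⊥ K | ∅.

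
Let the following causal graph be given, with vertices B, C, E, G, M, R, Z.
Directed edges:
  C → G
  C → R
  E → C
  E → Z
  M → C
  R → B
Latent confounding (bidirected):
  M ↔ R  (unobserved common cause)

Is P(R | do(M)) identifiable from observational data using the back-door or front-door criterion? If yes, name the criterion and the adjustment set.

desc(M)\{M}={B,C,G,R}; candidates ⊆ {E,Z}.
M↔R: latent back-door arc(s) into M.
size 0: {}; under {} M still reaches {B,R} ∋ R.
size 1: {E}, {Z}; under {E} M still reaches {B,R} ∋ R.
size 2: {E,Z}; under {E,Z} M still reaches {B,R} ∋ R.
M↔R cannot be blocked by any observed set — no back-door set.
{C}: (i) intercepts every directed M→R path; (ii) no back-door M→{C}; (iii) {M} blocks every back-door {C}→R. Front-door holds.
P(R|do(M)) = Σ_{C} P(C|M) Σ_{M'} P(R|C,M')P(M').

P(R|do(M)): frontdoor, adjust for {C}.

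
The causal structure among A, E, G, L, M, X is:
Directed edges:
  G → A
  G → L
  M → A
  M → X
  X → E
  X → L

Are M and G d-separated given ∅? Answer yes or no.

Yes — M ⊥ G | ∅.

Bayes-Ball from M | ∅ reaches {A,E,L,X}.
G ∉ reach(M|∅) ⇒ M ⊥ G | ∅.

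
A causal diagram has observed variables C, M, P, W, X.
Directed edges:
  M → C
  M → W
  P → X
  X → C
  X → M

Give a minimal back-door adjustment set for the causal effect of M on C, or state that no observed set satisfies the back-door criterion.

M→C: minimal back-door set {X}.

desc(M)\{M}={C,W}; candidates ⊆ {P,X}.
size 0: {}; under {} M still reaches {C,P,X} ∋ C.
{X}: M⊥C given {X} in G with M→· removed — back-door holds.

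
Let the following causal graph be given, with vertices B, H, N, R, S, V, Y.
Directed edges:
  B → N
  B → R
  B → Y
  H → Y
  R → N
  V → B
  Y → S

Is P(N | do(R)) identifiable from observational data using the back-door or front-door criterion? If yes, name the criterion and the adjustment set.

P(N|do(R)): backdoor, adjust for {B}.

desc(R)\{R}={N}; candidates ⊆ {B,H,S,V,Y}.
size 0: {}; under {} R still reaches {B,N,S,V,Y} ∋ N.
{B}: R⊥N given {B} in G with R→· removed — back-door holds.
P(N|do(R)) = Σ_{B} P(N|R,B)·P(B).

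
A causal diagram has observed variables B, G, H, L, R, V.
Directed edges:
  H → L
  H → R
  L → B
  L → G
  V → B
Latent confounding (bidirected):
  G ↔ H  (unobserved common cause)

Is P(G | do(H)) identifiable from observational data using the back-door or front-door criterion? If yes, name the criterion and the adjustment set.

P(G|do(H)): frontdoor, adjust for {L}.

desc(H)\{H}={B,G,L,R}; candidates ⊆ {V}.
H↔G: latent back-door arc(s) into H.
size 0: {}; under {} H still reaches {G} ∋ G.
size 1: {V}; under {V} H still reaches {G} ∋ G.
H↔G cannot be blocked by any observed set — no back-door set.
{L}: (i) intercepts every directed H→G path; (ii) no back-door H→{L}; (iii) {H} blocks every back-door {L}→G. Front-door holds.
P(G|do(H)) = Σ_{L} P(L|H) Σ_{H'} P(G|L,H')P(H').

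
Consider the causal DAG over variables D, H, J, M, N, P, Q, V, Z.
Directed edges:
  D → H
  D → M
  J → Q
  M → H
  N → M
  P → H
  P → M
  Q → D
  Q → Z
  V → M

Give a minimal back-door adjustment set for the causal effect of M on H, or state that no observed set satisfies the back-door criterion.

desc(M)\{M}={H}; candidates ⊆ {D,J,N,P,Q,V,Z}.
size 0: {}; under {} M still reaches {D,H,J,N,P,Q,V,Z} ∋ H.
size 1: {D}, {J}, {N} …(+4); under {D} M still reaches {H,N,P,V} ∋ H.
{D,P}: M⊥H given {D,P} in G with M→· removed — back-door holds.

M→H: minimal back-door set {D, P}.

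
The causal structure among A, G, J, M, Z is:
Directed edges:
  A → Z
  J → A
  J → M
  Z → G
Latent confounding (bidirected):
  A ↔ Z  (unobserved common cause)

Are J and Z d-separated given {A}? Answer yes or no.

No — J and Z are d-connected given {A}.

Bayes-Ball from J | {A} reaches {G,M,Z}.
Z ∈ reach(J|{A}) ⇒ J ⊥̸ Z | {A}.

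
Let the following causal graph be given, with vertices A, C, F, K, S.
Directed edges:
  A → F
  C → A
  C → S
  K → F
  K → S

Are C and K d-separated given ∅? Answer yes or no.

Bayes-Ball from C | ∅ reaches {A,F,S}.
K ∉ reach(C|∅) ⇒ C ⊥ K | ∅.

Yes — C ⊥ K | ∅.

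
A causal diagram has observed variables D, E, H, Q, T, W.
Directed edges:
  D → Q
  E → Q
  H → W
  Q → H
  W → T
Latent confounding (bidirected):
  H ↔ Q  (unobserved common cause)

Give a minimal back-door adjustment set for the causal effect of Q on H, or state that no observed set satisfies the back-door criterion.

Q→H: no observed back-door set.

desc(Q)\{Q}={H,T,W}; candidates ⊆ {D,E}.
Q↔H: latent back-door arc(s) into Q.
size 0: {}; under {} Q still reaches {D,E,H,T,W} ∋ H.
size 1: {D}, {E}; under {D} Q still reaches {E,H,T,W} ∋ H.
size 2: {D,E}; under {D,E} Q still reaches {H,T,W} ∋ H.
Q↔H cannot be blocked by any observed set — no back-door set.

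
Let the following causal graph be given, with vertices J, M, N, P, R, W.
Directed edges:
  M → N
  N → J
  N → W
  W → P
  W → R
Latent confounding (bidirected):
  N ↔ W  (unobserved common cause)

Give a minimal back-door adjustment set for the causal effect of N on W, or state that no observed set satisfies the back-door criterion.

desc(N)\{N}={J,P,R,W}; candidates ⊆ {M}.
N↔W: latent back-door arc(s) into N.
size 0: {}; under {} N still reaches {M,P,R,W} ∋ W.
size 1: {M}; under {M} N still reaches {P,R,W} ∋ W.
N↔W cannot be blocked by any observed set — no back-door set.

N→W: no observed back-door set.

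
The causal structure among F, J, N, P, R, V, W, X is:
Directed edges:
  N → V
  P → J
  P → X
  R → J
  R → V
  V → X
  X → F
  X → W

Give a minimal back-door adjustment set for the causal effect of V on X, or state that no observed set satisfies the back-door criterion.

desc(V)\{V}={F,W,X}; candidates ⊆ {J,N,P,R}.
∅: V⊥X given ∅ in G with V→· removed — back-door holds.

V→X: minimal back-door set ∅.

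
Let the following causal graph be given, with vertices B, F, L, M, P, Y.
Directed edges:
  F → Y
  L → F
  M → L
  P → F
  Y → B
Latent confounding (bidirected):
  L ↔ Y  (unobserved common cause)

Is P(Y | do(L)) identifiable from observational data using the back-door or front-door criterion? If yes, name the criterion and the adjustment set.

P(Y|do(L)): frontdoor, adjust for {F}.

desc(L)\{L}={B,F,Y}; candidates ⊆ {M,P}.
L↔Y: latent back-door arc(s) into L.
size 0: {}; under {} L still reaches {B,M,Y} ∋ Y.
size 1: {M}, {P}; under {M} L still reaches {B,Y} ∋ Y.
size 2: {M,P}; under {M,P} L still reaches {B,Y} ∋ Y.
L↔Y cannot be blocked by any observed set — no back-door set.
{F}: (i) intercepts every directed L→Y path; (ii) no back-door L→{F}; (iii) {L} blocks every back-door {F}→Y. Front-door holds.
P(Y|do(L)) = Σ_{F} P(F|L) Σ_{L'} P(Y|F,L')P(L').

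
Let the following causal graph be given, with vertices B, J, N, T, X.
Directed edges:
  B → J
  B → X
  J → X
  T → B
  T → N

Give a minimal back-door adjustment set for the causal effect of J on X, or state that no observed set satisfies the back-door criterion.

desc(J)\{J}={X}; candidates ⊆ {B,N,T}.
size 0: {}; under {} J still reaches {B,N,T,X} ∋ X.
{B}: J⊥X given {B} in G with J→· removed — back-door holds.

J→X: minimal back-door set {B}.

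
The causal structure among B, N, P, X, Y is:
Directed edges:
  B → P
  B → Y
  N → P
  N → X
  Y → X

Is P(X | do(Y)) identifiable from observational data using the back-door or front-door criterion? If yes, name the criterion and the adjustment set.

desc(Y)\{Y}={X}; candidates ⊆ {B,N,P}.
∅: Y⊥X given ∅ in G with Y→· removed — back-door holds.
P(X|do(Y)) = P(X|Y) — no adjustment needed.

P(X|do(Y)): backdoor, adjust for ∅.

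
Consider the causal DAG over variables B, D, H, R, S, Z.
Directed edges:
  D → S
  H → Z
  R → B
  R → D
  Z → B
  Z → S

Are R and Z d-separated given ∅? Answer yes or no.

Yes — R ⊥ Z | ∅.

Bayes-Ball from R | ∅ reaches {B,D,S}.
Z ∉ reach(R|∅) ⇒ R ⊥ Z | ∅.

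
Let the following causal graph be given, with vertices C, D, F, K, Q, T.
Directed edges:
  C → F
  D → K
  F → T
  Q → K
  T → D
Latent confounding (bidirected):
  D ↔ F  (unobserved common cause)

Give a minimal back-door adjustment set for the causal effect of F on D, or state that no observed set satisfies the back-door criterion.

desc(F)\{F}={D,K,T}; candidates ⊆ {C,Q}.
F↔D: latent back-door arc(s) into F.
size 0: {}; under {} F still reaches {C,D,K} ∋ D.
size 1: {C}, {Q}; under {C} F still reaches {D,K} ∋ D.
size 2: {C,Q}; under {C,Q} F still reaches {D,K} ∋ D.
F↔D cannot be blocked by any observed set — no back-door set.

F→D: no observed back-door set.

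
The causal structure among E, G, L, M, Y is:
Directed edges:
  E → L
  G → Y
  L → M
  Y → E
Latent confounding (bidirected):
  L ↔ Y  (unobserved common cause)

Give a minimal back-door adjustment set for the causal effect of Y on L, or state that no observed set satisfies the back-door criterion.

desc(Y)\{Y}={E,L,M}; candidates ⊆ {G}.
Y↔L: latent back-door arc(s) into Y.
size 0: {}; under {} Y still reaches {G,L,M} ∋ L.
size 1: {G}; under {G} Y still reaches {L,M} ∋ L.
Y↔L cannot be blocked by any observed set — no back-door set.

Y→L: no observed back-door set.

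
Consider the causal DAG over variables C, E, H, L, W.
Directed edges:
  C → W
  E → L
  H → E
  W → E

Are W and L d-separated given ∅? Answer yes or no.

No — W and L are d-connected given ∅.

Bayes-Ball from W | ∅ reaches {C,E,L}.
L ∈ reach(W|∅) ⇒ W ⊥̸ L | ∅.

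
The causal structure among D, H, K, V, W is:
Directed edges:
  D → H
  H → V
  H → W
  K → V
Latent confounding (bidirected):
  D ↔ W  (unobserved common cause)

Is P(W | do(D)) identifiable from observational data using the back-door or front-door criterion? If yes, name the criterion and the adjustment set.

P(W|do(D)): frontdoor, adjust for {H}.

desc(D)\{D}={H,V,W}; candidates ⊆ {K}.
D↔W: latent back-door arc(s) into D.
size 0: {}; under {} D still reaches {W} ∋ W.
size 1: {K}; under {K} D still reaches {W} ∋ W.
D↔W cannot be blocked by any observed set — no back-door set.
{H}: (i) intercepts every directed D→W path; (ii) no back-door D→{H}; (iii) {D} blocks every back-door {H}→W. Front-door holds.
P(W|do(D)) = Σ_{H} P(H|D) Σ_{D'} P(W|H,D')P(D').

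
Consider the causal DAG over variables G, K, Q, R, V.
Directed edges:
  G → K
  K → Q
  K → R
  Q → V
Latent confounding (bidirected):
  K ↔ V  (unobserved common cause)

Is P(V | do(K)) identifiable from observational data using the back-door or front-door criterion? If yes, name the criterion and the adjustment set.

desc(K)\{K}={Q,R,V}; candidates ⊆ {G}.
K↔V: latent back-door arc(s) into K.
size 0: {}; under {} K still reaches {G,V} ∋ V.
size 1: {G}; under {G} K still reaches {V} ∋ V.
K↔V cannot be blocked by any observed set — no back-door set.
{Q}: (i) intercepts every directed K→V path; (ii) no back-door K→{Q}; (iii) {K} blocks every back-door {Q}→V. Front-door holds.
P(V|do(K)) = Σ_{Q} P(Q|K) Σ_{K'} P(V|Q,K')P(K').

P(V|do(K)): frontdoor, adjust for {Q}.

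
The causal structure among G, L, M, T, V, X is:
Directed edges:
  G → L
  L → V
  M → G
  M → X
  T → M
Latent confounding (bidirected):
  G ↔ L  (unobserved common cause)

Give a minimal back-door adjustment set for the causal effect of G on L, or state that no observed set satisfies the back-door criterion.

G→L: no observed back-door set.

desc(G)\{G}={L,V}; candidates ⊆ {M,T,X}.
G↔L: latent back-door arc(s) into G.
size 0: {}; under {} G still reaches {L,M,T,V,X} ∋ L.
size 1: {M}, {T}, {X}; under {M} G still reaches {L,V} ∋ L.
size 2: {M,T}, {M,X}, {T,X}; under {M,T} G still reaches {L,V} ∋ L.
G↔L cannot be blocked by any observed set — no back-door set.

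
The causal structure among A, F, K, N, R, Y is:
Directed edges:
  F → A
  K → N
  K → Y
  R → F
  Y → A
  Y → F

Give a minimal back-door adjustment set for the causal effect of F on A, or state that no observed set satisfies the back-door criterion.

desc(F)\{F}={A}; candidates ⊆ {K,N,R,Y}.
size 0: {}; under {} F still reaches {A,K,N,R,Y} ∋ A.
{Y}: F⊥A given {Y} in G with F→· removed — back-door holds.

F→A: minimal back-door set {Y}.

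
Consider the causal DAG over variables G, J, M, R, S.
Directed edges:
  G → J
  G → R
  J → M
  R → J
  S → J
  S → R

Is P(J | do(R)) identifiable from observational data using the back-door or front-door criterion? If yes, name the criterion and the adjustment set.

P(J|do(R)): backdoor, adjust for {G, S}.

desc(R)\{R}={J,M}; candidates ⊆ {G,S}.
size 0: {}; under {} R still reaches {G,J,M,S} ∋ J.
size 1: {G}, {S}; under {G} R still reaches {J,M,S} ∋ J.
{G,S}: R⊥J given {G,S} in G with R→· removed — back-door holds.
P(J|do(R)) = Σ_{G,S} P(J|R,G,S)·P(G,S).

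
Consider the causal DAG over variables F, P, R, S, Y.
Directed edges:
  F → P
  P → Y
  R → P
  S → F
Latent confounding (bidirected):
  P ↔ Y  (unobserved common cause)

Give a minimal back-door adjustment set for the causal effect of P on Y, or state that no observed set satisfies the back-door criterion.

P→Y: no observed back-door set.

desc(P)\{P}={Y}; candidates ⊆ {F,R,S}.
P↔Y: latent back-door arc(s) into P.
size 0: {}; under {} P still reaches {F,R,S,Y} ∋ Y.
size 1: {F}, {R}, {S}; under {F} P still reaches {R,Y} ∋ Y.
size 2: {F,R}, {F,S}, {R,S}; under {F,R} P still reaches {Y} ∋ Y.
P↔Y cannot be blocked by any observed set — no back-door set.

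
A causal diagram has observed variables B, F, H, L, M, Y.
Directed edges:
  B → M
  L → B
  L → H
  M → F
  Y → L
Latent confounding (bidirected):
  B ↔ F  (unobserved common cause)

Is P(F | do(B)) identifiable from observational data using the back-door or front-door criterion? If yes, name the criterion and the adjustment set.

desc(B)\{B}={F,M}; candidates ⊆ {H,L,Y}.
B↔F: latent back-door arc(s) into B.
size 0: {}; under {} B still reaches {F,H,L,Y} ∋ F.
size 1: {H}, {L}, {Y}; under {H} B still reaches {F,L,Y} ∋ F.
size 2: {H,L}, {H,Y}, {L,Y}; under {H,L} B still reaches {F} ∋ F.
B↔F cannot be blocked by any observed set — no back-door set.
{M}: (i) intercepts every directed B→F path; (ii) no back-door B→{M}; (iii) {B} blocks every back-door {M}→F. Front-door holds.
P(F|do(B)) = Σ_{M} P(M|B) Σ_{B'} P(F|M,B')P(B').

P(F|do(B)): frontdoor, adjust for {M}.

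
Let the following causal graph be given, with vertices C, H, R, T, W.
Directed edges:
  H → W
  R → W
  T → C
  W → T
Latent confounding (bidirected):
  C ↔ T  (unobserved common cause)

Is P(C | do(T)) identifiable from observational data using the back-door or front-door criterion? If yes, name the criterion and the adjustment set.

desc(T)\{T}={C}; candidates ⊆ {H,R,W}.
T↔C: latent back-door arc(s) into T.
size 0: {}; under {} T still reaches {C,H,R,W} ∋ C.
size 1: {H}, {R}, {W}; under {H} T still reaches {C,R,W} ∋ C.
size 2: {H,R}, {H,W}, {R,W}; under {H,R} T still reaches {C,W} ∋ C.
T↔C cannot be blocked by any observed set — no back-door set.
No mediator lies on a directed T→…→C path.
Neither criterion identifies P(C|do(T)) in this graph.

P(C|do(T)): not identifiable (no BD/FD set).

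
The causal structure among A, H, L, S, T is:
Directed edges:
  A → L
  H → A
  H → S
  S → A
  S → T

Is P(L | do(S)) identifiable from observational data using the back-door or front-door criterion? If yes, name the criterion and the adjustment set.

P(L|do(S)): backdoor, adjust for {H}.

desc(S)\{S}={A,L,T}; candidates ⊆ {H}.
size 0: {}; under {} S still reaches {A,H,L} ∋ L.
{H}: S⊥L given {H} in G with S→· removed — back-door holds.
P(L|do(S)) = Σ_{H} P(L|S,H)·P(H).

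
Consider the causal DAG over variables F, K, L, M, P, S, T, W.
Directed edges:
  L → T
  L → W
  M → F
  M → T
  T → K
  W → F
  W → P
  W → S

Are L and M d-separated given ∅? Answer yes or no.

Yes — L ⊥ M | ∅.

Bayes-Ball from L | ∅ reaches {F,K,P,S,T,W}.
M ∉ reach(L|∅) ⇒ L ⊥ M | ∅.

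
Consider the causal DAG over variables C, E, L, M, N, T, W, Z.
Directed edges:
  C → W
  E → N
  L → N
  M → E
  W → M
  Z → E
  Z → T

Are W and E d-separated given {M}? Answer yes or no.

Yes — W ⊥ E | {M}.

Bayes-Ball from W | {M} reaches {C}.
E ∉ reach(W|{M}) ⇒ W ⊥ E | {M}.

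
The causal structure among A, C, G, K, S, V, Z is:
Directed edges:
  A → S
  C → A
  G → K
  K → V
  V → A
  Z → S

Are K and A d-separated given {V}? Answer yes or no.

Yes — K ⊥ A | {V}.

Bayes-Ball from K | {V} reaches {G}.
A ∉ reach(K|{V}) ⇒ K ⊥ A | {V}.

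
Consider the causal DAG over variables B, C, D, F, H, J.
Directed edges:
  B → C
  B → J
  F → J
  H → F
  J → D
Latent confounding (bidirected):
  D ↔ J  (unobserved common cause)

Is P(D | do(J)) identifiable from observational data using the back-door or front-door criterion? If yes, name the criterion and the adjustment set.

desc(J)\{J}={D}; candidates ⊆ {B,C,F,H}.
J↔D: latent back-door arc(s) into J.
size 0: {}; under {} J still reaches {B,C,D,F,H} ∋ D.
size 1: {B}, {C}, {F} …(+1); under {B} J still reaches {D,F,H} ∋ D.
size 2: {B,C}, {B,F}, {B,H} …(+3); under {B,C} J still reaches {D,F,H} ∋ D.
J↔D cannot be blocked by any observed set — no back-door set.
No mediator lies on a directed J→…→D path.
Neither criterion identifies P(D|do(J)) in this graph.

P(D|do(J)): not identifiable (no BD/FD set).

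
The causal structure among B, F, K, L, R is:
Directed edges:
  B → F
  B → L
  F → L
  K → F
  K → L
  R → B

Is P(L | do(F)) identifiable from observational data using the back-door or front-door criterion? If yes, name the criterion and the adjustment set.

desc(F)\{F}={L}; candidates ⊆ {B,K,R}.
size 0: {}; under {} F still reaches {B,K,L,R} ∋ L.
size 1: {B}, {K}, {R}; under {B} F still reaches {K,L} ∋ L.
{B,K}: F⊥L given {B,K} in G with F→· removed — back-door holds.
P(L|do(F)) = Σ_{B,K} P(L|F,B,K)·P(B,K).

P(L|do(F)): backdoor, adjust for {B, K}.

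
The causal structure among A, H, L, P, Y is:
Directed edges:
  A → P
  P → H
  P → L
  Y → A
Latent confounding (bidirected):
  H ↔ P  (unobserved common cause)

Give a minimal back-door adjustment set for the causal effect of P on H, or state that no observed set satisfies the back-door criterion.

P→H: no observed back-door set.

desc(P)\{P}={H,L}; candidates ⊆ {A,Y}.
P↔H: latent back-door arc(s) into P.
size 0: {}; under {} P still reaches {A,H,Y} ∋ H.
size 1: {A}, {Y}; under {A} P still reaches {H} ∋ H.
size 2: {A,Y}; under {A,Y} P still reaches {H} ∋ H.
P↔H cannot be blocked by any observed set — no back-door set.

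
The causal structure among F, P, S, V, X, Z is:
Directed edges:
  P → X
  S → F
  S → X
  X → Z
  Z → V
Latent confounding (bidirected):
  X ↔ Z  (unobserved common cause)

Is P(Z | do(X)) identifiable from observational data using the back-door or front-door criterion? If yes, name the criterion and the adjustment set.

P(Z|do(X)): not identifiable (no BD/FD set).

desc(X)\{X}={V,Z}; candidates ⊆ {F,P,S}.
X↔Z: latent back-door arc(s) into X.
size 0: {}; under {} X still reaches {F,P,S,V,Z} ∋ Z.
size 1: {F}, {P}, {S}; under {F} X still reaches {P,S,V,Z} ∋ Z.
size 2: {F,P}, {F,S}, {P,S}; under {F,P} X still reaches {S,V,Z} ∋ Z.
X↔Z cannot be blocked by any observed set — no back-door set.
No mediator lies on a directed X→…→Z path.
Neither criterion identifies P(Z|do(X)) in this graph.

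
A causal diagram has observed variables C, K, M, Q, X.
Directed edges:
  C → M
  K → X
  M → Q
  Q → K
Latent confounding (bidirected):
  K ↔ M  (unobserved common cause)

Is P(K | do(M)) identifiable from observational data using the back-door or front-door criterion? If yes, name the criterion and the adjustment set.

P(K|do(M)): frontdoor, adjust for {Q}.

desc(M)\{M}={K,Q,X}; candidates ⊆ {C}.
M↔K: latent back-door arc(s) into M.
size 0: {}; under {} M still reaches {C,K,X} ∋ K.
size 1: {C}; under {C} M still reaches {K,X} ∋ K.
M↔K cannot be blocked by any observed set — no back-door set.
{Q}: (i) intercepts every directed M→K path; (ii) no back-door M→{Q}; (iii) {M} blocks every back-door {Q}→K. Front-door holds.
P(K|do(M)) = Σ_{Q} P(Q|M) Σ_{M'} P(K|Q,M')P(M').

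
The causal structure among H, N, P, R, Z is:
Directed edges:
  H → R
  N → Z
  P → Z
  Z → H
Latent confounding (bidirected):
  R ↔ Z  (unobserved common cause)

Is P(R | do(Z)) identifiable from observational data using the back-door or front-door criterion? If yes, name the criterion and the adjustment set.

P(R|do(Z)): frontdoor, adjust for {H}.

desc(Z)\{Z}={H,R}; candidates ⊆ {N,P}.
Z↔R: latent back-door arc(s) into Z.
size 0: {}; under {} Z still reaches {N,P,R} ∋ R.
size 1: {N}, {P}; under {N} Z still reaches {P,R} ∋ R.
size 2: {N,P}; under {N,P} Z still reaches {R} ∋ R.
Z↔R cannot be blocked by any observed set — no back-door set.
{H}: (i) intercepts every directed Z→R path; (ii) no back-door Z→{H}; (iii) {Z} blocks every back-door {H}→R. Front-door holds.
P(R|do(Z)) = Σ_{H} P(H|Z) Σ_{Z'} P(R|H,Z')P(Z').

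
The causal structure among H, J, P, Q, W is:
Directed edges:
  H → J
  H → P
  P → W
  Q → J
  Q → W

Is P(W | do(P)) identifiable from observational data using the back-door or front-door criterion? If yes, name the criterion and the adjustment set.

desc(P)\{P}={W}; candidates ⊆ {H,J,Q}.
∅: P⊥W given ∅ in G with P→· removed — back-door holds.
P(W|do(P)) = P(W|P) — no adjustment needed.

P(W|do(P)): backdoor, adjust for ∅.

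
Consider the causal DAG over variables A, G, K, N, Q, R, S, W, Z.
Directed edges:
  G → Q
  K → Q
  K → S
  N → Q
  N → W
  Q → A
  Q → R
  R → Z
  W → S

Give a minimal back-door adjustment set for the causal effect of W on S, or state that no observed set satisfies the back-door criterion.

desc(W)\{W}={S}; candidates ⊆ {A,G,K,N,Q,R,Z}.
∅: W⊥S given ∅ in G with W→· removed — back-door holds.

W→S: minimal back-door set ∅.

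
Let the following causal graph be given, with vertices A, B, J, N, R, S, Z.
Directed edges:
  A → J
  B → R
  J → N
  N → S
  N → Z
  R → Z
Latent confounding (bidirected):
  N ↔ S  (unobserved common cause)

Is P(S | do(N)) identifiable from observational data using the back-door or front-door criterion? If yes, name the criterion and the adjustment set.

desc(N)\{N}={S,Z}; candidates ⊆ {A,B,J,R}.
N↔S: latent back-door arc(s) into N.
size 0: {}; under {} N still reaches {A,J,S} ∋ S.
size 1: {A}, {B}, {J} …(+1); under {A} N still reaches {J,S} ∋ S.
size 2: {A,B}, {A,J}, {A,R} …(+3); under {A,B} N still reaches {J,S} ∋ S.
N↔S cannot be blocked by any observed set — no back-door set.
No mediator lies on a directed N→…→S path.
Neither criterion identifies P(S|do(N)) in this graph.

P(S|do(N)): not identifiable (no BD/FD set).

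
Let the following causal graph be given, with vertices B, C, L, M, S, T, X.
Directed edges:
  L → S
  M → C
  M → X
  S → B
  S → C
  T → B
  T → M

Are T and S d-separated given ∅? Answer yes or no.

Bayes-Ball from T | ∅ reaches {B,C,M,X}.
S ∉ reach(T|∅) ⇒ T ⊥ S | ∅.

Yes — T ⊥ S | ∅.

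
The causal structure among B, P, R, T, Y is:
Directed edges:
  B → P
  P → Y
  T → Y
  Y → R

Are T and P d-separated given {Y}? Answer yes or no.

No — T and P are d-connected given {Y}.

Bayes-Ball from T | {Y} reaches {B,P}.
P ∈ reach(T|{Y}) ⇒ T ⊥̸ P | {Y}.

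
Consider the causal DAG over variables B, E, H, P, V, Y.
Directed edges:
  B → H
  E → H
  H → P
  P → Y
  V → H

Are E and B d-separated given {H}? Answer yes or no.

Bayes-Ball from E | {H} reaches {B,V}.
B ∈ reach(E|{H}) ⇒ E ⊥̸ B | {H}.

No — E and B are d-connected given {H}.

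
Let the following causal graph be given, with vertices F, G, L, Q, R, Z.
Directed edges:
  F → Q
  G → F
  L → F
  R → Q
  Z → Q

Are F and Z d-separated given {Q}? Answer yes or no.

No — F and Z are d-connected given {Q}.

Bayes-Ball from F | {Q} reaches {G,L,R,Z}.
Z ∈ reach(F|{Q}) ⇒ F ⊥̸ Z | {Q}.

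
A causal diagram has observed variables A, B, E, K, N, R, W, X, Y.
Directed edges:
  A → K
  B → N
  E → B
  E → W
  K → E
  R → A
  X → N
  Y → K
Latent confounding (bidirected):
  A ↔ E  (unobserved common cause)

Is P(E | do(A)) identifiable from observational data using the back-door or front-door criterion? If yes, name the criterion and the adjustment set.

desc(A)\{A}={B,E,K,N,W}; candidates ⊆ {R,X,Y}.
A↔E: latent back-door arc(s) into A.
size 0: {}; under {} A still reaches {B,E,N,R,W} ∋ E.
size 1: {R}, {X}, {Y}; under {R} A still reaches {B,E,N,W} ∋ E.
size 2: {R,X}, {R,Y}, {X,Y}; under {R,X} A still reaches {B,E,N,W} ∋ E.
A↔E cannot be blocked by any observed set — no back-door set.
{K}: (i) intercepts every directed A→E path; (ii) no back-door A→{K}; (iii) {A} blocks every back-door {K}→E. Front-door holds.
P(E|do(A)) = Σ_{K} P(K|A) Σ_{A'} P(E|K,A')P(A').

P(E|do(A)): frontdoor, adjust for {K}.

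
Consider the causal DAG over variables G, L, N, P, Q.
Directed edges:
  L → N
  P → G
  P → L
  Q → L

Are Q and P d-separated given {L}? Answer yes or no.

No — Q and P are d-connected given {L}.

Bayes-Ball from Q | {L} reaches {G,P}.
P ∈ reach(Q|{L}) ⇒ Q ⊥̸ P | {L}.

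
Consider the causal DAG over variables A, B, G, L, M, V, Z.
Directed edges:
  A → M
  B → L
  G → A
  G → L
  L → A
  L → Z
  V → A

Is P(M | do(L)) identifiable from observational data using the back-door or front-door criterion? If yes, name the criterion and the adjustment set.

P(M|do(L)): backdoor, adjust for {G}.

desc(L)\{L}={A,M,Z}; candidates ⊆ {B,G,V}.
size 0: {}; under {} L still reaches {A,B,G,M} ∋ M.
{G}: L⊥M given {G} in G with L→· removed — back-door holds.
P(M|do(L)) = Σ_{G} P(M|L,G)·P(G).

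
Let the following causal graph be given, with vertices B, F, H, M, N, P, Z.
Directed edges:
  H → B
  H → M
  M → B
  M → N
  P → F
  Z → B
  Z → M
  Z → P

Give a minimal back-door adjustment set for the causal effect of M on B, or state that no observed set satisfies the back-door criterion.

desc(M)\{M}={B,N}; candidates ⊆ {F,H,P,Z}.
size 0: {}; under {} M still reaches {B,F,H,P,Z} ∋ B.
size 1: {F}, {H}, {P} …(+1); under {F} M still reaches {B,H,P,Z} ∋ B.
{H,Z}: M⊥B given {H,Z} in G with M→· removed — back-door holds.

M→B: minimal back-door set {H, Z}.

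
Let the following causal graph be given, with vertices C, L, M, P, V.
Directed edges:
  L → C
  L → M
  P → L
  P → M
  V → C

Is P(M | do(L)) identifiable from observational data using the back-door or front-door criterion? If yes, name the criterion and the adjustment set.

P(M|do(L)): backdoor, adjust for {P}.

desc(L)\{L}={C,M}; candidates ⊆ {P,V}.
size 0: {}; under {} L still reaches {M,P} ∋ M.
{P}: L⊥M given {P} in G with L→· removed — back-door holds.
P(M|do(L)) = Σ_{P} P(M|L,P)·P(P).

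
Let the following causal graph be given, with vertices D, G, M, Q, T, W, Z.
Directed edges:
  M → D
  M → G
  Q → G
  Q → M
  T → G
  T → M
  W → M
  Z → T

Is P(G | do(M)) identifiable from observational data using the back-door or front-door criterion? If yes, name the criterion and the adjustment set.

desc(M)\{M}={D,G}; candidates ⊆ {Q,T,W,Z}.
size 0: {}; under {} M still reaches {G,Q,T,W,Z} ∋ G.
size 1: {Q}, {T}, {W} …(+1); under {Q} M still reaches {G,T,W,Z} ∋ G.
{Q,T}: M⊥G given {Q,T} in G with M→· removed — back-door holds.
P(G|do(M)) = Σ_{Q,T} P(G|M,Q,T)·P(Q,T).

P(G|do(M)): backdoor, adjust for {Q, T}.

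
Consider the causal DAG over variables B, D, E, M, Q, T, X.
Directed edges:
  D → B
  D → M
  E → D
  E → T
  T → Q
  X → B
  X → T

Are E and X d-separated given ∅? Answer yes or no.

Bayes-Ball from E | ∅ reaches {B,D,M,Q,T}.
X ∉ reach(E|∅) ⇒ E ⊥ X | ∅.

Yes — E ⊥ X | ∅.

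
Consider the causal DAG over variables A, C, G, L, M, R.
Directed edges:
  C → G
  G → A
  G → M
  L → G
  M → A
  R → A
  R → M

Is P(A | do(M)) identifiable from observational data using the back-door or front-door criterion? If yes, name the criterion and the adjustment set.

desc(M)\{M}={A}; candidates ⊆ {C,G,L,R}.
size 0: {}; under {} M still reaches {A,C,G,L,R} ∋ A.
size 1: {C}, {G}, {L} …(+1); under {C} M still reaches {A,G,L,R} ∋ A.
{G,R}: M⊥A given {G,R} in G with M→· removed — back-door holds.
P(A|do(M)) = Σ_{G,R} P(A|M,G,R)·P(G,R).

P(A|do(M)): backdoor, adjust for {G, R}.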